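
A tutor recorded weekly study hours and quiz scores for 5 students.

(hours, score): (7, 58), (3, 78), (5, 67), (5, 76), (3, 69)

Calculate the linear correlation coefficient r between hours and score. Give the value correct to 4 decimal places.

-0.7286

n = 5, Σx = 23, Σy = 348, Σx² = 117, Σy² = 24474, Σxy = 1562
nΣxy − ΣxΣy = 7810 − 8004 = -194
nΣx² − (Σx)² = 585 − 529 = 56; nΣy² − (Σy)² = 122370 − 121104 = 1266
r = -194 / √(56 × 1266) = -194 / 266.2630 ≈ -0.7286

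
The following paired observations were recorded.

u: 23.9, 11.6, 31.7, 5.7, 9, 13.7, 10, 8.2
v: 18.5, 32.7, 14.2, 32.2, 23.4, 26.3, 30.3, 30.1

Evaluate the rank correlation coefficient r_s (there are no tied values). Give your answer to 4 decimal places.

-0.6190

Rank u: 7, 5, 8, 1, 3, 6, 4, 2
Rank v: 2, 8, 1, 7, 3, 4, 6, 5
d = rank(u) − rank(v): 5, -3, 7, -6, 0, 2, -2, -3; Σd² = 136
ρ = 1 − 6Σd² / [n(n²−1)] = 1 − 6×136 / (8×63) = 1 − 816/504 ≈ -0.6190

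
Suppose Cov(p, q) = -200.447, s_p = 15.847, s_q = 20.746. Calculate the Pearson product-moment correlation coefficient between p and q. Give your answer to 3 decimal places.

r = Cov(p,q) / (s_p · s_q) = -200.447 / (15.847 × 20.746)
  = -200.447 / 328.7619 ≈ -0.610

-0.610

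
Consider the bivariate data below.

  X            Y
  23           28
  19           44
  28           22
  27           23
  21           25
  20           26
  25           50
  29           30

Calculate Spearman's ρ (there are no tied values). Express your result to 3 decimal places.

-0.262

Rank X: 4, 1, 7, 6, 3, 2, 5, 8
Rank Y: 5, 7, 1, 2, 3, 4, 8, 6
d = rank(X) − rank(Y): -1, -6, 6, 4, 0, -2, -3, 2; Σd² = 106
ρ = 1 − 6Σd² / [n(n²−1)] = 1 − 6×106 / (8×63) = 1 − 636/504 ≈ -0.262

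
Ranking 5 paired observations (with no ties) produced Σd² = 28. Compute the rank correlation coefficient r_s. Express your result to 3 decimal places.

ρ = 1 − 6Σd² / [n(n²−1)] = 1 − 6×28 / (5×24)
  = 1 − 168/120 = 1 − 1.4000 ≈ -0.400

-0.400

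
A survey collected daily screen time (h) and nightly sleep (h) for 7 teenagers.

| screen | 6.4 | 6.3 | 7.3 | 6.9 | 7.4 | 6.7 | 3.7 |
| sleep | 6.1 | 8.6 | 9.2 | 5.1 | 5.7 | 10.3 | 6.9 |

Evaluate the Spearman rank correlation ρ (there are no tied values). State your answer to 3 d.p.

-0.214

Rank screen: 3, 2, 6, 5, 7, 4, 1
Rank sleep: 3, 5, 6, 1, 2, 7, 4
d = rank(screen) − rank(sleep): 0, -3, 0, 4, 5, -3, -3; Σd² = 68
ρ = 1 − 6Σd² / [n(n²−1)] = 1 − 6×68 / (7×48) = 1 − 408/336 ≈ -0.214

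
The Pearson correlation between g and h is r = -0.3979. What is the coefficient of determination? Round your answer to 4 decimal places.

r² = (-0.3979)² = 0.1583

0.1583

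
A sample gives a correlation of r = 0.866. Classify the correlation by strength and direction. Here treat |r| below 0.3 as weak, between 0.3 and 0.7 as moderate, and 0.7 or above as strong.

r = 0.866 > 0 so the relationship is positive.
|r| = 0.866, which falls in the strong range.

strong positive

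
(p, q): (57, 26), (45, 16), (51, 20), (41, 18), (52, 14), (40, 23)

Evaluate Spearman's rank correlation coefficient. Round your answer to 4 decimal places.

Rank p: 6, 3, 4, 2, 5, 1
Rank q: 6, 2, 4, 3, 1, 5
d = rank(p) − rank(q): 0, 1, 0, -1, 4, -4; Σd² = 34
ρ = 1 − 6Σd² / [n(n²−1)] = 1 − 6×34 / (6×35) = 1 − 204/210 ≈ 0.0286

0.0286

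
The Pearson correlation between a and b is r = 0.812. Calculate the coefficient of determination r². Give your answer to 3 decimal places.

0.659

r² = (0.812)² = 0.659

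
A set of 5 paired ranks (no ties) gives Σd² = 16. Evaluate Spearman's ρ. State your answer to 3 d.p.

0.200

ρ = 1 − 6Σd² / [n(n²−1)] = 1 − 6×16 / (5×24)
  = 1 − 96/120 = 1 − 0.8000 ≈ 0.200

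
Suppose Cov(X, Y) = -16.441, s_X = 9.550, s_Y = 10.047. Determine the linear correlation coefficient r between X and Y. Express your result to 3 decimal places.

r = Cov(X,Y) / (s_X · s_Y) = -16.441 / (9.550 × 10.047)
  = -16.441 / 95.9489 ≈ -0.171

-0.171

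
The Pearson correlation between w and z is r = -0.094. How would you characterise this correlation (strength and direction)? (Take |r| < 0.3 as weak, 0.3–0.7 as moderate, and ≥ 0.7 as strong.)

r = -0.094 < 0 so the relationship is negative.
|r| = 0.094, which falls in the weak range.

weak negative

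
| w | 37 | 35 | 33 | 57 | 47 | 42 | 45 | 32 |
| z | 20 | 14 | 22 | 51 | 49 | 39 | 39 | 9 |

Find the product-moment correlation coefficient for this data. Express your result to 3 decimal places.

0.920

n = 8, Σw = 328, Σz = 243, Σw² = 13954, Σz² = 9205, Σwz = 10847
nΣwz − ΣwΣz = 86776 − 79704 = 7072
nΣw² − (Σw)² = 111632 − 107584 = 4048; nΣz² − (Σz)² = 73640 − 59049 = 14591
r = 7072 / √(4048 × 14591) = 7072 / 7685.3346 ≈ 0.920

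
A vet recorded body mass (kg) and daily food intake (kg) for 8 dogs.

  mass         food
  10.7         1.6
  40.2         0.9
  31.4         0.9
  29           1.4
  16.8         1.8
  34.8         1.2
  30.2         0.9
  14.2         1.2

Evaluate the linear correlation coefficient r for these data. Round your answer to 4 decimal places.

-0.7125

n = 8, Σx = 207.3, Σy = 9.9, Σx² = 6164.45, Σy² = 13.07, Σxy = 238.38
nΣxy − ΣxΣy = 1907.04 − 2052.27 = -145.23
nΣx² − (Σx)² = 49315.6 − 42973.29 = 6342.31; nΣy² − (Σy)² = 104.56 − 98.01 = 6.55
r = -145.23 / √(6342.31 × 6.55) = -145.23 / 203.8189 ≈ -0.7125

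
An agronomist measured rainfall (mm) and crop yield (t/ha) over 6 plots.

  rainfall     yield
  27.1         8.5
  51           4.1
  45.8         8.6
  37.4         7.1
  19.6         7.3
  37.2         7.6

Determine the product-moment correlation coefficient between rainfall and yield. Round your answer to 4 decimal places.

-0.4804

n = 6, Σx = 218.1, Σy = 43.2, Σx² = 8599.81, Σy² = 324.48, Σxy = 1524.67
nΣxy − ΣxΣy = 9148.02 − 9421.92 = -273.9
nΣx² − (Σx)² = 51598.86 − 47567.61 = 4031.25; nΣy² − (Σy)² = 1946.88 − 1866.24 = 80.64
r = -273.9 / √(4031.25 × 80.64) = -273.9 / 570.1579 ≈ -0.4804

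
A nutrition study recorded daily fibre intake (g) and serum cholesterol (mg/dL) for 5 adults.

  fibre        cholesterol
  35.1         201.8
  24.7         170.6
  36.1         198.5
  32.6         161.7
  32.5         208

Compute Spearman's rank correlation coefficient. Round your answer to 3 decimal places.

Rank fibre: 4, 1, 5, 3, 2
Rank cholesterol: 4, 2, 3, 1, 5
d = rank(fibre) − rank(cholesterol): 0, -1, 2, 2, -3; Σd² = 18
ρ = 1 − 6Σd² / [n(n²−1)] = 1 − 6×18 / (5×24) = 1 − 108/120 ≈ 0.100

0.100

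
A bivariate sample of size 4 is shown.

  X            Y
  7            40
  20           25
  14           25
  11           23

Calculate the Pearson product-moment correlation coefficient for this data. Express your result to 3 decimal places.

n = 4, ΣX = 52, ΣY = 113, ΣX² = 766, ΣY² = 3379, ΣXY = 1383
nΣXY − ΣXΣY = 5532 − 5876 = -344
nΣX² − (ΣX)² = 3064 − 2704 = 360; nΣY² − (ΣY)² = 13516 − 12769 = 747
r = -344 / √(360 × 747) = -344 / 518.5750 ≈ -0.663

-0.663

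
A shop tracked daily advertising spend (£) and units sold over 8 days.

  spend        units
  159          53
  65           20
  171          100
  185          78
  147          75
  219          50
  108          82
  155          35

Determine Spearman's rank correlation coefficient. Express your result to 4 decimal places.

0.2381

Rank spend: 5, 1, 6, 7, 3, 8, 2, 4
Rank units: 4, 1, 8, 6, 5, 3, 7, 2
d = rank(spend) − rank(units): 1, 0, -2, 1, -2, 5, -5, 2; Σd² = 64
ρ = 1 − 6Σd² / [n(n²−1)] = 1 − 6×64 / (8×63) = 1 − 384/504 ≈ 0.2381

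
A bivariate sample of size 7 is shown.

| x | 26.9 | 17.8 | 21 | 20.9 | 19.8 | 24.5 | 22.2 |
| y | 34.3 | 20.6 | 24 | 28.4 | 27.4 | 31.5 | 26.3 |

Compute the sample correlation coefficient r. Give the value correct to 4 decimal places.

0.9054

n = 7, Σx = 153.1, Σy = 192.5, Σx² = 3403.39, Σy² = 5418.11, Σxy = 4285.04
nΣxy − ΣxΣy = 29995.28 − 29471.75 = 523.53
nΣx² − (Σx)² = 23823.73 − 23439.61 = 384.12; nΣy² − (Σy)² = 37926.77 − 37056.25 = 870.52
r = 523.53 / √(384.12 × 870.52) = 523.53 / 578.2596 ≈ 0.9054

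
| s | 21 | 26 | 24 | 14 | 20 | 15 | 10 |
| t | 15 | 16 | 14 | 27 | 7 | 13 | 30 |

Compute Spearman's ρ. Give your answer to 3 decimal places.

-0.357

Rank s: 5, 7, 6, 2, 4, 3, 1
Rank t: 4, 5, 3, 6, 1, 2, 7
d = rank(s) − rank(t): 1, 2, 3, -4, 3, 1, -6; Σd² = 76
ρ = 1 − 6Σd² / [n(n²−1)] = 1 − 6×76 / (7×48) = 1 − 456/336 ≈ -0.357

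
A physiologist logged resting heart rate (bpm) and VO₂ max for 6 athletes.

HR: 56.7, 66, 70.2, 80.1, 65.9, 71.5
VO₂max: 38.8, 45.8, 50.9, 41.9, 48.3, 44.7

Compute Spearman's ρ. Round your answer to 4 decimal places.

Rank HR: 1, 3, 4, 6, 2, 5
Rank VO₂max: 1, 4, 6, 2, 5, 3
d = rank(HR) − rank(VO₂max): 0, -1, -2, 4, -3, 2; Σd² = 34
ρ = 1 − 6Σd² / [n(n²−1)] = 1 − 6×34 / (6×35) = 1 − 204/210 ≈ 0.0286

0.0286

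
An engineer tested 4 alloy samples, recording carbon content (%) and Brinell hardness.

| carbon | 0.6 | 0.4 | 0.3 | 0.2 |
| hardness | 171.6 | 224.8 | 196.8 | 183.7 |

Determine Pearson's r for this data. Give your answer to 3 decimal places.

-0.229

n = 4, Σx = 1.5, Σy = 776.9, Σx² = 0.65, Σy² = 152457.53, Σxy = 288.66
nΣxy − ΣxΣy = 1154.64 − 1165.35 = -10.71
nΣx² − (Σx)² = 2.6 − 2.25 = 0.35; nΣy² − (Σy)² = 609830.12 − 603573.61 = 6256.51
r = -10.71 / √(0.35 × 6256.51) = -10.71 / 46.7951 ≈ -0.229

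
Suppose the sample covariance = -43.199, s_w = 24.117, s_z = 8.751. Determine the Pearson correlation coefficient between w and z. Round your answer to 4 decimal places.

r = Cov(w,z) / (s_w · s_z) = -43.199 / (24.117 × 8.751)
  = -43.199 / 211.0479 ≈ -0.2047

-0.2047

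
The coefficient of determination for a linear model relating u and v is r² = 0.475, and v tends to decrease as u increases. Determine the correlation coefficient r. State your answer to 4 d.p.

-0.6892

|r| = √0.475 = 0.6892
The association is negative, so r = −0.6892.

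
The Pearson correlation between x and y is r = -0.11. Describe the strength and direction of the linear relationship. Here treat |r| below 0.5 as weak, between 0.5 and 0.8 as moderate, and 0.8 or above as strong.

weak negative

r = -0.11 < 0 so the relationship is negative.
|r| = 0.11, which falls in the weak range.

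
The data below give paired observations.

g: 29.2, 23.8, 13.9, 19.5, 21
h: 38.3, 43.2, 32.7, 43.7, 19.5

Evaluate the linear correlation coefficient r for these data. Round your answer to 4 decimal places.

0.2323

n = 5, Σg = 107.4, Σh = 177.4, Σg² = 2433.54, Σh² = 6692.36, Σgh = 3862.7
nΣgh − ΣgΣh = 19313.5 − 19052.76 = 260.74
nΣg² − (Σg)² = 12167.7 − 11534.76 = 632.94; nΣh² − (Σh)² = 33461.8 − 31470.76 = 1991.04
r = 260.74 / √(632.94 × 1991.04) = 260.74 / 1122.5902 ≈ 0.2323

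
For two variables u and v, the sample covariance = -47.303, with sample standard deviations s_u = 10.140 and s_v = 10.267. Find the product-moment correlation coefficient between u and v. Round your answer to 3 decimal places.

-0.454

r = Cov(u,v) / (s_u · s_v) = -47.303 / (10.140 × 10.267)
  = -47.303 / 104.1074 ≈ -0.454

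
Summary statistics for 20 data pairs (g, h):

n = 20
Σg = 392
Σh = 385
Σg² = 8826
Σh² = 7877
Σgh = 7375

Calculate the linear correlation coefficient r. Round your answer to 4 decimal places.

-0.2344

r = (nΣgh − ΣgΣh) / √[(nΣg² − (Σg)²)(nΣh² − (Σh)²)]
Numerator: 20×7375 − 392×385 = -3420
Denominator: √[(176520 − 153664)(157540 − 148225)] = √[22856 × 9315] = 14591.2179
r = -3420 / 14591.2179 ≈ -0.2344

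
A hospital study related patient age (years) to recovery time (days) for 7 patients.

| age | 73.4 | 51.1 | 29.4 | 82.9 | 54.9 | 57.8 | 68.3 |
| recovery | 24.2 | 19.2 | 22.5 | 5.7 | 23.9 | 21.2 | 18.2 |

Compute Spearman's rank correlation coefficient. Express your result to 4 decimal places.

Rank age: 6, 2, 1, 7, 3, 4, 5
Rank recovery: 7, 3, 5, 1, 6, 4, 2
d = rank(age) − rank(recovery): -1, -1, -4, 6, -3, 0, 3; Σd² = 72
ρ = 1 − 6Σd² / [n(n²−1)] = 1 − 6×72 / (7×48) = 1 − 432/336 ≈ -0.2857

-0.2857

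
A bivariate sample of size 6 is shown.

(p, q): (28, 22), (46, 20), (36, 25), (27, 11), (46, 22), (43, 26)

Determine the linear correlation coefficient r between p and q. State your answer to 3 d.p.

n = 6, Σp = 226, Σq = 126, Σp² = 8890, Σq² = 2790, Σpq = 4863
nΣpq − ΣpΣq = 29178 − 28476 = 702
nΣp² − (Σp)² = 53340 − 51076 = 2264; nΣq² − (Σq)² = 16740 − 15876 = 864
r = 702 / √(2264 × 864) = 702 / 1398.6050 ≈ 0.502

0.502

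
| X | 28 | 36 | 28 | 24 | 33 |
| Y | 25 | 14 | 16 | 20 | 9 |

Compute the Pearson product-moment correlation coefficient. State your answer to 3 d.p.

n = 5, ΣX = 149, ΣY = 84, ΣX² = 4529, ΣY² = 1558, ΣXY = 2429
nΣXY − ΣXΣY = 12145 − 12516 = -371
nΣX² − (ΣX)² = 22645 − 22201 = 444; nΣY² − (ΣY)² = 7790 − 7056 = 734
r = -371 / √(444 × 734) = -371 / 570.8730 ≈ -0.650

-0.650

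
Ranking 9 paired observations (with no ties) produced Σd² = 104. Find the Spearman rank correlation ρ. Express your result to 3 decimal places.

ρ = 1 − 6Σd² / [n(n²−1)] = 1 − 6×104 / (9×80)
  = 1 − 624/720 = 1 − 0.8667 ≈ 0.133

0.133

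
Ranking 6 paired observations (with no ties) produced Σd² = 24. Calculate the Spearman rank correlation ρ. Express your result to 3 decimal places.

0.314

ρ = 1 − 6Σd² / [n(n²−1)] = 1 − 6×24 / (6×35)
  = 1 − 144/210 = 1 − 0.6857 ≈ 0.314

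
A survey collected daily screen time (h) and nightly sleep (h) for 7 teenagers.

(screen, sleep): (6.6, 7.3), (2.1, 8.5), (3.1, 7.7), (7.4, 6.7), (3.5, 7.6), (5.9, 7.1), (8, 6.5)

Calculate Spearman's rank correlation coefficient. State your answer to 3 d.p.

Rank screen: 5, 1, 2, 6, 3, 4, 7
Rank sleep: 4, 7, 6, 2, 5, 3, 1
d = rank(screen) − rank(sleep): 1, -6, -4, 4, -2, 1, 6; Σd² = 110
ρ = 1 − 6Σd² / [n(n²−1)] = 1 − 6×110 / (7×48) = 1 − 660/336 ≈ -0.964

-0.964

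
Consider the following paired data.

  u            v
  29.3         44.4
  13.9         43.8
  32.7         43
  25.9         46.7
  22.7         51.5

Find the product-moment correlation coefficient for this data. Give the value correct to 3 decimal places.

-0.179

n = 5, Σu = 124.5, Σv = 229.4, Σu² = 3307.09, Σv² = 10571.94, Σuv = 5694.42
nΣuv − ΣuΣv = 28472.1 − 28560.3 = -88.2
nΣu² − (Σu)² = 16535.45 − 15500.25 = 1035.2; nΣv² − (Σv)² = 52859.7 − 52624.36 = 235.34
r = -88.2 / √(1035.2 × 235.34) = -88.2 / 493.5828 ≈ -0.179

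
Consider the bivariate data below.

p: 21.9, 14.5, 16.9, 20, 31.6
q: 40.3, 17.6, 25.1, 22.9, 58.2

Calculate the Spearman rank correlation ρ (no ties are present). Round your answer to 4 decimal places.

Rank p: 4, 1, 2, 3, 5
Rank q: 4, 1, 3, 2, 5
d = rank(p) − rank(q): 0, 0, -1, 1, 0; Σd² = 2
ρ = 1 − 6Σd² / [n(n²−1)] = 1 − 6×2 / (5×24) = 1 − 12/120 ≈ 0.9000

0.9000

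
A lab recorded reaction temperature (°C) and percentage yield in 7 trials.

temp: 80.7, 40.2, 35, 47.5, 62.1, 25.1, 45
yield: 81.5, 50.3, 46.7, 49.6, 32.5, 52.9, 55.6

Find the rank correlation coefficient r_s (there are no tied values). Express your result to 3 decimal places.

0.107

Rank temp: 7, 3, 2, 5, 6, 1, 4
Rank yield: 7, 4, 2, 3, 1, 5, 6
d = rank(temp) − rank(yield): 0, -1, 0, 2, 5, -4, -2; Σd² = 50
ρ = 1 − 6Σd² / [n(n²−1)] = 1 − 6×50 / (7×48) = 1 − 300/336 ≈ 0.107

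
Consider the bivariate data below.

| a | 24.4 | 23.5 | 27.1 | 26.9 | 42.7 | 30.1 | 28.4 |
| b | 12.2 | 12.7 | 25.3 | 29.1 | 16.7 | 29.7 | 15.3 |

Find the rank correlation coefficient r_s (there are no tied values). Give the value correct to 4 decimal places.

Rank a: 2, 1, 4, 3, 7, 6, 5
Rank b: 1, 2, 5, 6, 4, 7, 3
d = rank(a) − rank(b): 1, -1, -1, -3, 3, -1, 2; Σd² = 26
ρ = 1 − 6Σd² / [n(n²−1)] = 1 − 6×26 / (7×48) = 1 − 156/336 ≈ 0.5357

0.5357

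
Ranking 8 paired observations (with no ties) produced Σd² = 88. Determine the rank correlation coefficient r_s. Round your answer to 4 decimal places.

ρ = 1 − 6Σd² / [n(n²−1)] = 1 − 6×88 / (8×63)
  = 1 − 528/504 = 1 − 1.04762 ≈ -0.0476

-0.0476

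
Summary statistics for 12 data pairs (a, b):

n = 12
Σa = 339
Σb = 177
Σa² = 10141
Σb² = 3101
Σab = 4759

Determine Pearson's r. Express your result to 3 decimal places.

-0.459

r = (nΣab − ΣaΣb) / √[(nΣa² − (Σa)²)(nΣb² − (Σb)²)]
Numerator: 12×4759 − 339×177 = -2895
Denominator: √[(121692 − 114921)(37212 − 31329)] = √[6771 × 5883] = 6311.4018
r = -2895 / 6311.4018 ≈ -0.459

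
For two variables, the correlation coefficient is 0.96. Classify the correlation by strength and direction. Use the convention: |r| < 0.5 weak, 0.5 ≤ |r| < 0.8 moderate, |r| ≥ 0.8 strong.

r = 0.96 > 0 so the relationship is positive.
|r| = 0.96, which falls in the strong range.

strong positive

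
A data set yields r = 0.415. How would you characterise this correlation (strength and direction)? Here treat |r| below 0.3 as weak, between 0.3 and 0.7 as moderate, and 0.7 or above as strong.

moderate positive

r = 0.415 > 0 so the relationship is positive.
|r| = 0.415, which falls in the moderate range.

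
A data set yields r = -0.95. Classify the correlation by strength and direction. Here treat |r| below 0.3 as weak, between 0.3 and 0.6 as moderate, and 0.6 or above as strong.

r = -0.95 < 0 so the relationship is negative.
|r| = 0.95, which falls in the strong range.

strong negative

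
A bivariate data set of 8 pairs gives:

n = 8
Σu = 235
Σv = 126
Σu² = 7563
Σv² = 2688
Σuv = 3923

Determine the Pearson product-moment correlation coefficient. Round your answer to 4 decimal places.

0.3255

r = (nΣuv − ΣuΣv) / √[(nΣu² − (Σu)²)(nΣv² − (Σv)²)]
Numerator: 8×3923 − 235×126 = 1774
Denominator: √[(60504 − 55225)(21504 − 15876)] = √[5279 × 5628] = 5450.7075
r = 1774 / 5450.7075 ≈ 0.3255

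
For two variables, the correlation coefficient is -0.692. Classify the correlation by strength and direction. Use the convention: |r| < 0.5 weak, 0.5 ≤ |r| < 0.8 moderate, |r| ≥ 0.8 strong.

moderate negative

r = -0.692 < 0 so the relationship is negative.
|r| = 0.692, which falls in the moderate range.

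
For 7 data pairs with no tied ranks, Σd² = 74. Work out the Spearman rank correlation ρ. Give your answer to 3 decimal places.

-0.321

ρ = 1 − 6Σd² / [n(n²−1)] = 1 − 6×74 / (7×48)
  = 1 − 444/336 = 1 − 1.3214 ≈ -0.321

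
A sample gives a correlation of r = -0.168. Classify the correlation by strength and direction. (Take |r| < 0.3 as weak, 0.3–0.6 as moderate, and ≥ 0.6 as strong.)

weak negative

r = -0.168 < 0 so the relationship is negative.
|r| = 0.168, which falls in the weak range.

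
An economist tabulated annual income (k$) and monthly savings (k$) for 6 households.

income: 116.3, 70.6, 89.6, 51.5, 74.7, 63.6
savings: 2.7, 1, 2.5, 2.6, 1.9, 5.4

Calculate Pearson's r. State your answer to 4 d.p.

-0.1396

n = 6, Σx = 466.3, Σy = 16.1, Σx² = 38815.51, Σy² = 54.07, Σxy = 1227.88
nΣxy − ΣxΣy = 7367.28 − 7507.43 = -140.15
nΣx² − (Σx)² = 232893.06 − 217435.69 = 15457.37; nΣy² − (Σy)² = 324.42 − 259.21 = 65.21
r = -140.15 / √(15457.37 × 65.21) = -140.15 / 1003.9796 ≈ -0.1396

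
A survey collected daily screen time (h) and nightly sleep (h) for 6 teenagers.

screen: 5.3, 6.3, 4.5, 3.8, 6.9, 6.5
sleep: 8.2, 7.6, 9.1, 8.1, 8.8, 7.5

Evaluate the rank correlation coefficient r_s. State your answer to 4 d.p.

-0.2000

Rank screen: 3, 4, 2, 1, 6, 5
Rank sleep: 4, 2, 6, 3, 5, 1
d = rank(screen) − rank(sleep): -1, 2, -4, -2, 1, 4; Σd² = 42
ρ = 1 − 6Σd² / [n(n²−1)] = 1 − 6×42 / (6×35) = 1 − 252/210 ≈ -0.2000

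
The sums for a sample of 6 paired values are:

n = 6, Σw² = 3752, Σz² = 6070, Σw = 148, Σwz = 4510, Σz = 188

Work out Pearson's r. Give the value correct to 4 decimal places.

-0.9446

r = (nΣwz − ΣwΣz) / √[(nΣw² − (Σw)²)(nΣz² − (Σz)²)]
Numerator: 6×4510 − 148×188 = -764
Denominator: √[(22512 − 21904)(36420 − 35344)] = √[608 × 1076] = 808.8313
r = -764 / 808.8313 ≈ -0.9446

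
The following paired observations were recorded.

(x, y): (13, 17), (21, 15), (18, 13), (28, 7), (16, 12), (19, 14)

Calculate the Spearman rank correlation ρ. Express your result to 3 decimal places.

-0.429

Rank x: 1, 5, 3, 6, 2, 4
Rank y: 6, 5, 3, 1, 2, 4
d = rank(x) − rank(y): -5, 0, 0, 5, 0, 0; Σd² = 50
ρ = 1 − 6Σd² / [n(n²−1)] = 1 − 6×50 / (6×35) = 1 − 300/210 ≈ -0.429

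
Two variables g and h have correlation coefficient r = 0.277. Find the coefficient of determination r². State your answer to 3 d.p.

0.077

r² = (0.277)² = 0.077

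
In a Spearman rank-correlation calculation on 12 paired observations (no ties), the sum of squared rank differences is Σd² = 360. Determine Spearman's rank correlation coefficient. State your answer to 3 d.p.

-0.259

ρ = 1 − 6Σd² / [n(n²−1)] = 1 − 6×360 / (12×143)
  = 1 − 2160/1716 = 1 − 1.2587 ≈ -0.259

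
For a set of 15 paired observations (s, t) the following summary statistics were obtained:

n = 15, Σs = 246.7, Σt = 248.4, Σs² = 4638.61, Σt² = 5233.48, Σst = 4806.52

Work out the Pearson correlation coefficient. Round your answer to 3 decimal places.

0.894

r = (nΣst − ΣsΣt) / √[(nΣs² − (Σs)²)(nΣt² − (Σt)²)]
Numerator: 15×4806.52 − 246.7×248.4 = 10817.52
Denominator: √[(69579.15 − 60860.89)(78502.2 − 61702.56)] = √[8718.26 × 16799.64] = 12102.2159
r = 10817.52 / 12102.2159 ≈ 0.894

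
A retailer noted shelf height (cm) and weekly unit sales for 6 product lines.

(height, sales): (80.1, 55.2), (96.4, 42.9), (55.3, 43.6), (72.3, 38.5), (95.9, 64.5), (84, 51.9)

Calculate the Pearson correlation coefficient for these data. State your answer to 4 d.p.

n = 6, Σx = 484, Σy = 296.6, Σx² = 40247.16, Σy² = 15124.52, Σxy = 24296.86
nΣxy − ΣxΣy = 145781.16 − 143554.4 = 2226.76
nΣx² − (Σx)² = 241482.96 − 234256 = 7226.96; nΣy² − (Σy)² = 90747.12 − 87971.56 = 2775.56
r = 2226.76 / √(7226.96 × 2775.56) = 2226.76 / 4478.7120 ≈ 0.4972

0.4972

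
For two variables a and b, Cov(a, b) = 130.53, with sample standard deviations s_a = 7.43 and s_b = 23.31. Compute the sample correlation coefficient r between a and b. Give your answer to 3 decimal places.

r = Cov(a,b) / (s_a · s_b) = 130.53 / (7.43 × 23.31)
  = 130.53 / 173.1933 ≈ 0.754

0.754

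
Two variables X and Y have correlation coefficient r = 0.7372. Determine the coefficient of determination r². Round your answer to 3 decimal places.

r² = (0.7372)² = 0.543

0.543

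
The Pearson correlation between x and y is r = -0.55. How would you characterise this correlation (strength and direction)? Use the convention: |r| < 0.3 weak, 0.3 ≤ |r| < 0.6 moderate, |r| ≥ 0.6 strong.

moderate negative

r = -0.55 < 0 so the relationship is negative.
|r| = 0.55, which falls in the moderate range.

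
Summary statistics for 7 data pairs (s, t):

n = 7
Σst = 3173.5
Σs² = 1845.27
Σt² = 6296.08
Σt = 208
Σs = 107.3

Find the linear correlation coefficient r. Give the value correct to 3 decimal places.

r = (nΣst − ΣsΣt) / √[(nΣs² − (Σs)²)(nΣt² − (Σt)²)]
Numerator: 7×3173.5 − 107.3×208 = -103.9
Denominator: √[(12916.89 − 11513.29)(44072.56 − 43264)] = √[1403.6 × 808.56] = 1065.3144
r = -103.9 / 1065.3144 ≈ -0.098

-0.098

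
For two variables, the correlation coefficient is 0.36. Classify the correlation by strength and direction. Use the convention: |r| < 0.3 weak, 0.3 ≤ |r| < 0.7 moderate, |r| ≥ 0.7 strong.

moderate positive

r = 0.36 > 0 so the relationship is positive.
|r| = 0.36, which falls in the moderate range.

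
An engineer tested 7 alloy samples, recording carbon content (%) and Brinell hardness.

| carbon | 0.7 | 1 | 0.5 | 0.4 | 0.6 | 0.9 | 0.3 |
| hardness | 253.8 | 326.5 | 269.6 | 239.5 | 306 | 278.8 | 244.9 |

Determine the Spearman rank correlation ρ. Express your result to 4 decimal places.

0.7857

Rank carbon: 5, 7, 3, 2, 4, 6, 1
Rank hardness: 3, 7, 4, 1, 6, 5, 2
d = rank(carbon) − rank(hardness): 2, 0, -1, 1, -2, 1, -1; Σd² = 12
ρ = 1 − 6Σd² / [n(n²−1)] = 1 − 6×12 / (7×48) = 1 − 72/336 ≈ 0.7857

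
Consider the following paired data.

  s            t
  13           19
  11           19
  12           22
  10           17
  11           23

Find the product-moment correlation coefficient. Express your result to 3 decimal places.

0.269

n = 5, Σs = 57, Σt = 100, Σs² = 655, Σt² = 2024, Σst = 1143
nΣst − ΣsΣt = 5715 − 5700 = 15
nΣs² − (Σs)² = 3275 − 3249 = 26; nΣt² − (Σt)² = 10120 − 10000 = 120
r = 15 / √(26 × 120) = 15 / 55.8570 ≈ 0.269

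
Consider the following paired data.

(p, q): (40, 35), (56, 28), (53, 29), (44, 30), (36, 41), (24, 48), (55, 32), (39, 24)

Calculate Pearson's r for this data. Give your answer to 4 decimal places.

-0.7208

n = 8, Σp = 347, Σq = 267, Σp² = 15899, Σq² = 9335, Σpq = 11149
nΣpq − ΣpΣq = 89192 − 92649 = -3457
nΣp² − (Σp)² = 127192 − 120409 = 6783; nΣq² − (Σq)² = 74680 − 71289 = 3391
r = -3457 / √(6783 × 3391) = -3457 / 4795.9517 ≈ -0.7208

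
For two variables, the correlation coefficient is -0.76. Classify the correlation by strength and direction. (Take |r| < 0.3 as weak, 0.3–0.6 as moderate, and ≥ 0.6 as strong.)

strong negative

r = -0.76 < 0 so the relationship is negative.
|r| = 0.76, which falls in the strong range.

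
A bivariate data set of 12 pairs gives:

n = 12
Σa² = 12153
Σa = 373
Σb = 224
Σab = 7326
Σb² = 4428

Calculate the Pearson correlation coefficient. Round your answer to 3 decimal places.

0.979

r = (nΣab − ΣaΣb) / √[(nΣa² − (Σa)²)(nΣb² − (Σb)²)]
Numerator: 12×7326 − 373×224 = 4360
Denominator: √[(145836 − 139129)(53136 − 50176)] = √[6707 × 2960] = 4455.6391
r = 4360 / 4455.6391 ≈ 0.979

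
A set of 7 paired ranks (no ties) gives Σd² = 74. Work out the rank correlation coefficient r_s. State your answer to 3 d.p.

ρ = 1 − 6Σd² / [n(n²−1)] = 1 − 6×74 / (7×48)
  = 1 − 444/336 = 1 − 1.3214 ≈ -0.321

-0.321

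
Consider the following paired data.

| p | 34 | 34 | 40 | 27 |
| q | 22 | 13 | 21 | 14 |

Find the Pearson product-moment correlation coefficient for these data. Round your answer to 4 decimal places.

n = 4, Σp = 135, Σq = 70, Σp² = 4641, Σq² = 1290, Σpq = 2408
nΣpq − ΣpΣq = 9632 − 9450 = 182
nΣp² − (Σp)² = 18564 − 18225 = 339; nΣq² − (Σq)² = 5160 − 4900 = 260
r = 182 / √(339 × 260) = 182 / 296.8838 ≈ 0.6130

0.6130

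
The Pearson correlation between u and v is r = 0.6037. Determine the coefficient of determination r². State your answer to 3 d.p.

r² = (0.6037)² = 0.364

0.364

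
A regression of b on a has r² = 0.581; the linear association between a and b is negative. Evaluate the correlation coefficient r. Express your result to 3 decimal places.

|r| = √0.581 = 0.762
The association is negative, so r = −0.762.

-0.762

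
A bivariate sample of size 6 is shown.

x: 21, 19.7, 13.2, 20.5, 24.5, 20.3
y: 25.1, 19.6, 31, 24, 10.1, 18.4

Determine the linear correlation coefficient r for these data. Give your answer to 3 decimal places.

-0.852

n = 6, Σx = 119.2, Σy = 128.2, Σx² = 2435.92, Σy² = 2991.74, Σxy = 2435.39
nΣxy − ΣxΣy = 14612.34 − 15281.44 = -669.1
nΣx² − (Σx)² = 14615.52 − 14208.64 = 406.88; nΣy² − (Σy)² = 17950.44 − 16435.24 = 1515.2
r = -669.1 / √(406.88 × 1515.2) = -669.1 / 785.1781 ≈ -0.852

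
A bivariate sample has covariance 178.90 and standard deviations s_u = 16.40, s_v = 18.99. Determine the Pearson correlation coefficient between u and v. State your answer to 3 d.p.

0.574

r = Cov(u,v) / (s_u · s_v) = 178.90 / (16.40 × 18.99)
  = 178.90 / 311.4360 ≈ 0.574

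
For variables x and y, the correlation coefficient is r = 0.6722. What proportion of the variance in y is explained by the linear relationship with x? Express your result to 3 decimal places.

r² = (0.6722)² = 0.452

0.452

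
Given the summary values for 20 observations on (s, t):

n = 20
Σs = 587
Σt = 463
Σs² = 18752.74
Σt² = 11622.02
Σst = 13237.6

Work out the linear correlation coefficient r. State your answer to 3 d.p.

r = (nΣst − ΣsΣt) / √[(nΣs² − (Σs)²)(nΣt² − (Σt)²)]
Numerator: 20×13237.6 − 587×463 = -7029
Denominator: √[(375054.8 − 344569)(232440.4 − 214369)] = √[30485.8 × 18071.4] = 23471.7082
r = -7029 / 23471.7082 ≈ -0.299

-0.299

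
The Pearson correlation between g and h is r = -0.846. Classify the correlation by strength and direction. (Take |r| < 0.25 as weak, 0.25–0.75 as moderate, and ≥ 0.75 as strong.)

r = -0.846 < 0 so the relationship is negative.
|r| = 0.846, which falls in the strong range.

strong negative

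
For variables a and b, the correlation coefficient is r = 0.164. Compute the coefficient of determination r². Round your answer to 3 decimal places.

0.027

r² = (0.164)² = 0.027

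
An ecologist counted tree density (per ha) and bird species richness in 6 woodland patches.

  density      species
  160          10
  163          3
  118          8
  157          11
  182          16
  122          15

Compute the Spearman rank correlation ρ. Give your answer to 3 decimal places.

Rank density: 4, 5, 1, 3, 6, 2
Rank species: 3, 1, 2, 4, 6, 5
d = rank(density) − rank(species): 1, 4, -1, -1, 0, -3; Σd² = 28
ρ = 1 − 6Σd² / [n(n²−1)] = 1 − 6×28 / (6×35) = 1 − 168/210 ≈ 0.200

0.200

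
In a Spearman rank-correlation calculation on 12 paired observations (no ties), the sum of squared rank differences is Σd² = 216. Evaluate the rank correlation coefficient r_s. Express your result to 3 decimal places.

0.245

ρ = 1 − 6Σd² / [n(n²−1)] = 1 − 6×216 / (12×143)
  = 1 − 1296/1716 = 1 − 0.7552 ≈ 0.245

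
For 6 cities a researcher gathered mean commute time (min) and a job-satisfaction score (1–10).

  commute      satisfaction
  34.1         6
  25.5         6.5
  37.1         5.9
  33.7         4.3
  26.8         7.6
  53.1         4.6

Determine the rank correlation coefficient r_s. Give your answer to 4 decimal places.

Rank commute: 4, 1, 5, 3, 2, 6
Rank satisfaction: 4, 5, 3, 1, 6, 2
d = rank(commute) − rank(satisfaction): 0, -4, 2, 2, -4, 4; Σd² = 56
ρ = 1 − 6Σd² / [n(n²−1)] = 1 − 6×56 / (6×35) = 1 − 336/210 ≈ -0.6000

-0.6000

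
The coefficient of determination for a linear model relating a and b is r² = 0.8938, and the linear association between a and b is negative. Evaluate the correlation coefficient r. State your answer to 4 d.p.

|r| = √0.8938 = 0.9454
The association is negative, so r = −0.9454.

-0.9454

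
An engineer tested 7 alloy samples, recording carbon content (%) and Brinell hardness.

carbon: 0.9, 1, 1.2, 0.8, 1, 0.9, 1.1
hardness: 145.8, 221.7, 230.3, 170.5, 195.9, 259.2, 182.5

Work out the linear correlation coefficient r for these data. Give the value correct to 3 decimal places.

0.313

n = 7, Σx = 6.9, Σy = 1405.9, Σx² = 6.91, Σy² = 291384.57, Σxy = 1395.61
nΣxy − ΣxΣy = 9769.27 − 9700.71 = 68.56
nΣx² − (Σx)² = 48.37 − 47.61 = 0.76; nΣy² − (Σy)² = 2039691.99 − 1976554.81 = 63137.18
r = 68.56 / √(0.76 × 63137.18) = 68.56 / 219.0531 ≈ 0.313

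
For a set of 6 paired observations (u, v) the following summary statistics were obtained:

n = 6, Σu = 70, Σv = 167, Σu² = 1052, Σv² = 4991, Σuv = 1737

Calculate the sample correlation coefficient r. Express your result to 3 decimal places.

-0.744

r = (nΣuv − ΣuΣv) / √[(nΣu² − (Σu)²)(nΣv² − (Σv)²)]
Numerator: 6×1737 − 70×167 = -1268
Denominator: √[(6312 − 4900)(29946 − 27889)] = √[1412 × 2057] = 1704.2547
r = -1268 / 1704.2547 ≈ -0.744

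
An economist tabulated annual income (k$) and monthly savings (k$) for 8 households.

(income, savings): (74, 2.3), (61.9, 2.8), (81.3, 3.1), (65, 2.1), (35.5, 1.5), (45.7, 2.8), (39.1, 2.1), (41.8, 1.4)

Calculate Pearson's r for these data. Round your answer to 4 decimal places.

n = 8, Σx = 444.3, Σy = 18.1, Σx² = 26767.09, Σy² = 43.61, Σxy = 1053.89
nΣxy − ΣxΣy = 8431.12 − 8041.83 = 389.29
nΣx² − (Σx)² = 214136.72 − 197402.49 = 16734.23; nΣy² − (Σy)² = 348.88 − 327.61 = 21.27
r = 389.29 / √(16734.23 × 21.27) = 389.29 / 596.6046 ≈ 0.6525

0.6525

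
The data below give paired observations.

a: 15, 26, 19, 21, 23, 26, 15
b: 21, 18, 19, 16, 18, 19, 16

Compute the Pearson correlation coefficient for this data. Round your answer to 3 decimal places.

n = 7, Σa = 145, Σb = 127, Σa² = 3133, Σb² = 2323, Σab = 2628
nΣab − ΣaΣb = 18396 − 18415 = -19
nΣa² − (Σa)² = 21931 − 21025 = 906; nΣb² − (Σb)² = 16261 − 16129 = 132
r = -19 / √(906 × 132) = -19 / 345.8208 ≈ -0.055

-0.055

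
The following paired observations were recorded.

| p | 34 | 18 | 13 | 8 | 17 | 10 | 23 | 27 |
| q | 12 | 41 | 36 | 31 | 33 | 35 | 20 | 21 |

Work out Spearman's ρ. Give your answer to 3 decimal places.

Rank p: 8, 5, 3, 1, 4, 2, 6, 7
Rank q: 1, 8, 7, 4, 5, 6, 2, 3
d = rank(p) − rank(q): 7, -3, -4, -3, -1, -4, 4, 4; Σd² = 132
ρ = 1 − 6Σd² / [n(n²−1)] = 1 − 6×132 / (8×63) = 1 − 792/504 ≈ -0.571

-0.571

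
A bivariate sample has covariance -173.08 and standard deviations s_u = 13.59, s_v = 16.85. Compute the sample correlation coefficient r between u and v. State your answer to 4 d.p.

-0.7558

r = Cov(u,v) / (s_u · s_v) = -173.08 / (13.59 × 16.85)
  = -173.08 / 228.9915 ≈ -0.7558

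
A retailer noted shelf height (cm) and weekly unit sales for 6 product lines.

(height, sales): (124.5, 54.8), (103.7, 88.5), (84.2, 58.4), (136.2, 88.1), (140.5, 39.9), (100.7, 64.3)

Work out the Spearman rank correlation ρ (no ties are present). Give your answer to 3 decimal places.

Rank height: 4, 3, 1, 5, 6, 2
Rank sales: 2, 6, 3, 5, 1, 4
d = rank(height) − rank(sales): 2, -3, -2, 0, 5, -2; Σd² = 46
ρ = 1 − 6Σd² / [n(n²−1)] = 1 − 6×46 / (6×35) = 1 − 276/210 ≈ -0.314

-0.314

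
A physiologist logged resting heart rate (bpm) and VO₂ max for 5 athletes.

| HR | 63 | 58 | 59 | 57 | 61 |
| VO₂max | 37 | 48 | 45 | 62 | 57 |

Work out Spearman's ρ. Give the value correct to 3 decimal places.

Rank HR: 5, 2, 3, 1, 4
Rank VO₂max: 1, 3, 2, 5, 4
d = rank(HR) − rank(VO₂max): 4, -1, 1, -4, 0; Σd² = 34
ρ = 1 − 6Σd² / [n(n²−1)] = 1 − 6×34 / (5×24) = 1 − 204/120 ≈ -0.700

-0.700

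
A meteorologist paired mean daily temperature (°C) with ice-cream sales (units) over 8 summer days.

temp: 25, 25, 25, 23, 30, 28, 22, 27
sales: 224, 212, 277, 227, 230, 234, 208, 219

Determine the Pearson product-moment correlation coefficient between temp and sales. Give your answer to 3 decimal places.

n = 8, Σx = 205, Σy = 1831, Σx² = 5301, Σy² = 422259, Σxy = 46987
nΣxy − ΣxΣy = 375896 − 375355 = 541
nΣx² − (Σx)² = 42408 − 42025 = 383; nΣy² − (Σy)² = 3378072 − 3352561 = 25511
r = 541 / √(383 × 25511) = 541 / 3125.8140 ≈ 0.173

0.173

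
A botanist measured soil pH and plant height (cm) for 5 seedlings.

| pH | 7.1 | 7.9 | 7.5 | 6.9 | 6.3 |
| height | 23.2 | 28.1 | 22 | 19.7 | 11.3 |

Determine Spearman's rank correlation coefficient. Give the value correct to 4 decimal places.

0.9000

Rank pH: 3, 5, 4, 2, 1
Rank height: 4, 5, 3, 2, 1
d = rank(pH) − rank(height): -1, 0, 1, 0, 0; Σd² = 2
ρ = 1 − 6Σd² / [n(n²−1)] = 1 − 6×2 / (5×24) = 1 − 12/120 ≈ 0.9000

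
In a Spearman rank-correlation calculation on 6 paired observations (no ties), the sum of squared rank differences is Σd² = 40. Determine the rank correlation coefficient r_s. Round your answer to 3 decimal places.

ρ = 1 − 6Σd² / [n(n²−1)] = 1 − 6×40 / (6×35)
  = 1 − 240/210 = 1 − 1.1429 ≈ -0.143

-0.143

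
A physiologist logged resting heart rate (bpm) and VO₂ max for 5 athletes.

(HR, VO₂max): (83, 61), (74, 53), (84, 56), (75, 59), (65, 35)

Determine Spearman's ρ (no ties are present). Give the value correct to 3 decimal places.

0.700

Rank HR: 4, 2, 5, 3, 1
Rank VO₂max: 5, 2, 3, 4, 1
d = rank(HR) − rank(VO₂max): -1, 0, 2, -1, 0; Σd² = 6
ρ = 1 − 6Σd² / [n(n²−1)] = 1 − 6×6 / (5×24) = 1 − 36/120 ≈ 0.700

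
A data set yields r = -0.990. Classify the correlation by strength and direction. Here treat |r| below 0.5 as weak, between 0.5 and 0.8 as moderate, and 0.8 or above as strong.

strong negative

r = -0.990 < 0 so the relationship is negative.
|r| = 0.990, which falls in the strong range.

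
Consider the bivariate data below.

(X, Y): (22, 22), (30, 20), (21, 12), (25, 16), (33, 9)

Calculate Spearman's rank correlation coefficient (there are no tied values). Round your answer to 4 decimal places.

Rank X: 2, 4, 1, 3, 5
Rank Y: 5, 4, 2, 3, 1
d = rank(X) − rank(Y): -3, 0, -1, 0, 4; Σd² = 26
ρ = 1 − 6Σd² / [n(n²−1)] = 1 − 6×26 / (5×24) = 1 − 156/120 ≈ -0.3000

-0.3000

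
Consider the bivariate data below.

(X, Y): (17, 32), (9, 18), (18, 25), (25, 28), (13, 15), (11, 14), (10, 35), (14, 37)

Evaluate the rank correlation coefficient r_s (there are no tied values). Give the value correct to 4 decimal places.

0.2381

Rank X: 6, 1, 7, 8, 4, 3, 2, 5
Rank Y: 6, 3, 4, 5, 2, 1, 7, 8
d = rank(X) − rank(Y): 0, -2, 3, 3, 2, 2, -5, -3; Σd² = 64
ρ = 1 − 6Σd² / [n(n²−1)] = 1 − 6×64 / (8×63) = 1 − 384/504 ≈ 0.2381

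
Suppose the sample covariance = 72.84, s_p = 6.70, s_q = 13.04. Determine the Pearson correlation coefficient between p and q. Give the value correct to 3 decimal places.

r = Cov(p,q) / (s_p · s_q) = 72.84 / (6.70 × 13.04)
  = 72.84 / 87.3680 ≈ 0.834

0.834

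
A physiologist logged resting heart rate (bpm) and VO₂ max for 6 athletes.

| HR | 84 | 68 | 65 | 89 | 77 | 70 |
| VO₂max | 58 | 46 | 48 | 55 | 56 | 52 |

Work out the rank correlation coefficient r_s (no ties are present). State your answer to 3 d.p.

0.771

Rank HR: 5, 2, 1, 6, 4, 3
Rank VO₂max: 6, 1, 2, 4, 5, 3
d = rank(HR) − rank(VO₂max): -1, 1, -1, 2, -1, 0; Σd² = 8
ρ = 1 − 6Σd² / [n(n²−1)] = 1 − 6×8 / (6×35) = 1 − 48/210 ≈ 0.771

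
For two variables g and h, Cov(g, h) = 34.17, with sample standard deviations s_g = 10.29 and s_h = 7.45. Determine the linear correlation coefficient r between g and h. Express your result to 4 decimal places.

r = Cov(g,h) / (s_g · s_h) = 34.17 / (10.29 × 7.45)
  = 34.17 / 76.6605 ≈ 0.4457

0.4457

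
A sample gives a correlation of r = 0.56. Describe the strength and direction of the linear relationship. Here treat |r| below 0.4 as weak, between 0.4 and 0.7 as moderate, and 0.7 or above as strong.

moderate positive

r = 0.56 > 0 so the relationship is positive.
|r| = 0.56, which falls in the moderate range.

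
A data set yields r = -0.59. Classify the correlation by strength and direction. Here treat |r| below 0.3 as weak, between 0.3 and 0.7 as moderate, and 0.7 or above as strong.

r = -0.59 < 0 so the relationship is negative.
|r| = 0.59, which falls in the moderate range.

moderate negative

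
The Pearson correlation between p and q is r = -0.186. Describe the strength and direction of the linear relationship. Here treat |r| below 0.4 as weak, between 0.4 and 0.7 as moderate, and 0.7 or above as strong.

weak negative

r = -0.186 < 0 so the relationship is negative.
|r| = 0.186, which falls in the weak range.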